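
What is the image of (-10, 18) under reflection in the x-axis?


Reflection across x-axis: (x, y) -> (x, -y)
(-10, 18) -> (-10, -18)

(-10, -18)


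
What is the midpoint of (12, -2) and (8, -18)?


Midpoint = ((12+8)/2, (-2+-18)/2) = (10, -10)

(10, -10)


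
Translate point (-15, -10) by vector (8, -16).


Translation: (x+dx, y+dy) = (-15+8, -10+-16) = (-7, -26)

(-7, -26)


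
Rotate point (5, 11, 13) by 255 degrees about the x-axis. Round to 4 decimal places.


x' = 5
y' = 11*cos(255) - 13*sin(255) = 9.71
z' = 11*sin(255) + 13*cos(255) = -13.9898

(5, 9.71, -13.9898)


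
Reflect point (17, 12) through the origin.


Reflection through origin: (x, y) -> (-x, -y)
(17, 12) -> (-17, -12)

(-17, -12)


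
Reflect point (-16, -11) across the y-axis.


Reflection across y-axis: (x, y) -> (-x, y)
(-16, -11) -> (16, -11)

(16, -11)


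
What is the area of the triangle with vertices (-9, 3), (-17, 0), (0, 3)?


Area = |x1(y2-y3) + x2(y3-y1) + x3(y1-y2)| / 2
= |-9*(0-3) + -17*(3-3) + 0*(3-0)| / 2
= 13.5

13.5


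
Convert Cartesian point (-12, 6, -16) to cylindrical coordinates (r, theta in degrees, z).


r = sqrt((-12)^2 + 6^2) = 13.4164
theta = atan2(6, -12) = 153.4349 deg
z = -16

r = 13.4164, theta = 153.4349 deg, z = -16


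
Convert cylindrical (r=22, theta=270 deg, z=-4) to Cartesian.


x = 22 * cos(270) = 0
y = 22 * sin(270) = -22
z = -4

(0, -22, -4)


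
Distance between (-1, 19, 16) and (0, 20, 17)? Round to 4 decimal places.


d = sqrt((0--1)^2 + (20-19)^2 + (17-16)^2) = 1.7321

1.7321


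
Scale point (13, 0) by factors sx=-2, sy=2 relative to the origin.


Scaling: (x*sx, y*sy) = (13*-2, 0*2) = (-26, 0)

(-26, 0)


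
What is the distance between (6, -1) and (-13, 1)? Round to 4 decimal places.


d = sqrt((-13-6)^2 + (1--1)^2) = 19.105

19.105


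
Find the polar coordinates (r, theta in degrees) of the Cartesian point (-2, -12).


r = sqrt((-2)^2 + (-12)^2) = 12.1655
theta = atan2(-12, -2) = 260.5377 degrees

r = 12.1655, theta = 260.5377 degrees


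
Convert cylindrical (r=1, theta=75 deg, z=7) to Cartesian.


x = 1 * cos(75) = 0.2588
y = 1 * sin(75) = 0.9659
z = 7

(0.2588, 0.9659, 7)


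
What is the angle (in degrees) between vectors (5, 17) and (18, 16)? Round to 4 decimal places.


dot = 5*18 + 17*16 = 362
|u| = 17.72, |v| = 24.0832
cos(angle) = 0.8483
angle = 31.9769 degrees

31.9769 degrees


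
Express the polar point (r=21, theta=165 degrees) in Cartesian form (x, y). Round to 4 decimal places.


x = 21 * cos(165) = -20.2844
y = 21 * sin(165) = 5.4352

(-20.2844, 5.4352)


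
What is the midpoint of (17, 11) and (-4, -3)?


Midpoint = ((17+-4)/2, (11+-3)/2) = (6.5, 4)

(6.5, 4)


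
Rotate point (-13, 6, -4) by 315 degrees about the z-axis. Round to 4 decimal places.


x' = -13*cos(315) - 6*sin(315) = -4.9497
y' = -13*sin(315) + 6*cos(315) = 13.435
z' = -4

(-4.9497, 13.435, -4)


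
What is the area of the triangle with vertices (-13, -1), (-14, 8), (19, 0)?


Area = |x1(y2-y3) + x2(y3-y1) + x3(y1-y2)| / 2
= |-13*(8-0) + -14*(0--1) + 19*(-1-8)| / 2
= 144.5

144.5


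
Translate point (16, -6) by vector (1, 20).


Translation: (x+dx, y+dy) = (16+1, -6+20) = (17, 14)

(17, 14)


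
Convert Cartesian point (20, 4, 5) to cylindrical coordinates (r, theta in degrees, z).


r = sqrt(20^2 + 4^2) = 20.3961
theta = atan2(4, 20) = 11.3099 deg
z = 5

r = 20.3961, theta = 11.3099 deg, z = 5


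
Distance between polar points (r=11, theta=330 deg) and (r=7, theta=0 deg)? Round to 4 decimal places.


d = sqrt(r1^2 + r2^2 - 2*r1*r2*cos(t2-t1))
d = sqrt(11^2 + 7^2 - 2*11*7*cos(0-330)) = 6.0524

6.0524


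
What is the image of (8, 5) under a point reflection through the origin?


Reflection through origin: (x, y) -> (-x, -y)
(8, 5) -> (-8, -5)

(-8, -5)


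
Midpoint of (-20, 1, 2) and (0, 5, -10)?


Midpoint = ((-20+0)/2, (1+5)/2, (2+-10)/2) = (-10, 3, -4)

(-10, 3, -4)


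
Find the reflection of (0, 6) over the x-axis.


Reflection across x-axis: (x, y) -> (x, -y)
(0, 6) -> (0, -6)

(0, -6)


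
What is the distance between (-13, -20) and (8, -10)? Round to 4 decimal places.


d = sqrt((8--13)^2 + (-10--20)^2) = 23.2594

23.2594


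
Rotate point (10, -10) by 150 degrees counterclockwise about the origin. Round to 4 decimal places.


x' = 10*cos(150) - -10*sin(150) = -3.6603
y' = 10*sin(150) + -10*cos(150) = 13.6603

(-3.6603, 13.6603)


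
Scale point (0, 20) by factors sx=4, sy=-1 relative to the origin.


Scaling: (x*sx, y*sy) = (0*4, 20*-1) = (0, -20)

(0, -20)


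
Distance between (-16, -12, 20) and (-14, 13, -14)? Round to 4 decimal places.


d = sqrt((-14--16)^2 + (13--12)^2 + (-14-20)^2) = 42.2493

42.2493


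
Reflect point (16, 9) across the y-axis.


Reflection across y-axis: (x, y) -> (-x, y)
(16, 9) -> (-16, 9)

(-16, 9)


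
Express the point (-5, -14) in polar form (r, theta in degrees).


r = sqrt((-5)^2 + (-14)^2) = 14.8661
theta = atan2(-14, -5) = 250.3462 degrees

r = 14.8661, theta = 250.3462 degrees


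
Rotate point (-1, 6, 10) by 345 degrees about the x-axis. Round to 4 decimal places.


x' = -1
y' = 6*cos(345) - 10*sin(345) = 8.3837
z' = 6*sin(345) + 10*cos(345) = 8.1063

(-1, 8.3837, 8.1063)


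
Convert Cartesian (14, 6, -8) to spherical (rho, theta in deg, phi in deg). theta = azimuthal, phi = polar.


rho = sqrt(14^2 + 6^2 + (-8)^2) = 17.2047
theta = atan2(6, 14) = 23.1986 deg
phi = acos(-8/17.2047) = 117.7096 deg

rho = 17.2047, theta = 23.1986 deg, phi = 117.7096 deg


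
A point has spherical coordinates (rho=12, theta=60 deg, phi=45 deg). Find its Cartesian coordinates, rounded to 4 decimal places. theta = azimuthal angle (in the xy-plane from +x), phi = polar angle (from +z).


x = 12 * sin(45) * cos(60) = 4.2426
y = 12 * sin(45) * sin(60) = 7.3485
z = 12 * cos(45) = 8.4853

(4.2426, 7.3485, 8.4853)


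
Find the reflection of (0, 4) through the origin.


Reflection through origin: (x, y) -> (-x, -y)
(0, 4) -> (0, -4)

(0, -4)


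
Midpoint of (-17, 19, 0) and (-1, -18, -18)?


Midpoint = ((-17+-1)/2, (19+-18)/2, (0+-18)/2) = (-9, 0.5, -9)

(-9, 0.5, -9)


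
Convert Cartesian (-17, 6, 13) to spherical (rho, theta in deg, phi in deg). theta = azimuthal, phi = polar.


rho = sqrt((-17)^2 + 6^2 + 13^2) = 22.2261
theta = atan2(6, -17) = 160.56 deg
phi = acos(13/22.2261) = 54.2042 deg

rho = 22.2261, theta = 160.56 deg, phi = 54.2042 deg


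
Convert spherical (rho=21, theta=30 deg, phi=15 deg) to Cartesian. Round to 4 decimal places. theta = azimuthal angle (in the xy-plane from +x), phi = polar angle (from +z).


x = 21 * sin(15) * cos(30) = 4.707
y = 21 * sin(15) * sin(30) = 2.7176
z = 21 * cos(15) = 20.2844

(4.707, 2.7176, 20.2844)


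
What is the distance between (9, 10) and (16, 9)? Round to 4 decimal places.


d = sqrt((16-9)^2 + (9-10)^2) = 7.0711

7.0711


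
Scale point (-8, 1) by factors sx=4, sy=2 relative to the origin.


Scaling: (x*sx, y*sy) = (-8*4, 1*2) = (-32, 2)

(-32, 2)


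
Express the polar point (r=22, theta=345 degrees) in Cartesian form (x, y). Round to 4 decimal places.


x = 22 * cos(345) = 21.2504
y = 22 * sin(345) = -5.694

(21.2504, -5.694)


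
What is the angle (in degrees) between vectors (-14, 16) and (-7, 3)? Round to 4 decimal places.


dot = -14*-7 + 16*3 = 146
|u| = 21.2603, |v| = 7.6158
cos(angle) = 0.9017
angle = 25.6155 degrees

25.6155 degrees


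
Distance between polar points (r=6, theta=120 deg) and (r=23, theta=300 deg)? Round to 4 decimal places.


d = sqrt(r1^2 + r2^2 - 2*r1*r2*cos(t2-t1))
d = sqrt(6^2 + 23^2 - 2*6*23*cos(300-120)) = 29

29


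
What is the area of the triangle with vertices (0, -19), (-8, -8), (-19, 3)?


Area = |x1(y2-y3) + x2(y3-y1) + x3(y1-y2)| / 2
= |0*(-8-3) + -8*(3--19) + -19*(-19--8)| / 2
= 16.5

16.5


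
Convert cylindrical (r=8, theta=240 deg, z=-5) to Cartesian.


x = 8 * cos(240) = -4
y = 8 * sin(240) = -6.9282
z = -5

(-4, -6.9282, -5)


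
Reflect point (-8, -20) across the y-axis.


Reflection across y-axis: (x, y) -> (-x, y)
(-8, -20) -> (8, -20)

(8, -20)


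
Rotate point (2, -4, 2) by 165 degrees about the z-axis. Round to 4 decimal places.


x' = 2*cos(165) - -4*sin(165) = -0.8966
y' = 2*sin(165) + -4*cos(165) = 4.3813
z' = 2

(-0.8966, 4.3813, 2)


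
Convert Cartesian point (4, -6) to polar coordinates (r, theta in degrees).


r = sqrt(4^2 + (-6)^2) = 7.2111
theta = atan2(-6, 4) = 303.6901 degrees

r = 7.2111, theta = 303.6901 degrees


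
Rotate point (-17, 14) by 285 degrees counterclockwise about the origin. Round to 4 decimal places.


x' = -17*cos(285) - 14*sin(285) = 9.123
y' = -17*sin(285) + 14*cos(285) = 20.0442

(9.123, 20.0442)


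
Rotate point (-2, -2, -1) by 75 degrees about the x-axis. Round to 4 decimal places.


x' = -2
y' = -2*cos(75) - -1*sin(75) = 0.4483
z' = -2*sin(75) + -1*cos(75) = -2.1907

(-2, 0.4483, -2.1907)


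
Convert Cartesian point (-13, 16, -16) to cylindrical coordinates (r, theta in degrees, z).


r = sqrt((-13)^2 + 16^2) = 20.6155
theta = atan2(16, -13) = 129.0939 deg
z = -16

r = 20.6155, theta = 129.0939 deg, z = -16


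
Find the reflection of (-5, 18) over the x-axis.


Reflection across x-axis: (x, y) -> (x, -y)
(-5, 18) -> (-5, -18)

(-5, -18)


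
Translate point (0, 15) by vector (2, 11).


Translation: (x+dx, y+dy) = (0+2, 15+11) = (2, 26)

(2, 26)


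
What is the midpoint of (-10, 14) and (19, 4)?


Midpoint = ((-10+19)/2, (14+4)/2) = (4.5, 9)

(4.5, 9)


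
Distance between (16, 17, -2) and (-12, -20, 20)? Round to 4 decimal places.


d = sqrt((-12-16)^2 + (-20-17)^2 + (20--2)^2) = 51.3517

51.3517


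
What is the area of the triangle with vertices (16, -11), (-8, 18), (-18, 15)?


Area = |x1(y2-y3) + x2(y3-y1) + x3(y1-y2)| / 2
= |16*(18-15) + -8*(15--11) + -18*(-11-18)| / 2
= 181

181


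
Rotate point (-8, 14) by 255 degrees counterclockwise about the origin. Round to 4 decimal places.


x' = -8*cos(255) - 14*sin(255) = 15.5935
y' = -8*sin(255) + 14*cos(255) = 4.1039

(15.5935, 4.1039)


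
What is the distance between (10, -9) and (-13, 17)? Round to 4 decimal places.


d = sqrt((-13-10)^2 + (17--9)^2) = 34.7131

34.7131


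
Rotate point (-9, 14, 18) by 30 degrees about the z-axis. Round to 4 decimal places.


x' = -9*cos(30) - 14*sin(30) = -14.7942
y' = -9*sin(30) + 14*cos(30) = 7.6244
z' = 18

(-14.7942, 7.6244, 18)


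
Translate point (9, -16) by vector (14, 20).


Translation: (x+dx, y+dy) = (9+14, -16+20) = (23, 4)

(23, 4)


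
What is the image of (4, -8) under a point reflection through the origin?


Reflection through origin: (x, y) -> (-x, -y)
(4, -8) -> (-4, 8)

(-4, 8)


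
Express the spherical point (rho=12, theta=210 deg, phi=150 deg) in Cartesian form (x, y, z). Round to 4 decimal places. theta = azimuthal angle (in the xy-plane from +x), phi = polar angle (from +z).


x = 12 * sin(150) * cos(210) = -5.1962
y = 12 * sin(150) * sin(210) = -3
z = 12 * cos(150) = -10.3923

(-5.1962, -3, -10.3923)


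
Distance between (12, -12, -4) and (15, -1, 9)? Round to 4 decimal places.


d = sqrt((15-12)^2 + (-1--12)^2 + (9--4)^2) = 17.2916

17.2916


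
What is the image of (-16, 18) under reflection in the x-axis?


Reflection across x-axis: (x, y) -> (x, -y)
(-16, 18) -> (-16, -18)

(-16, -18)


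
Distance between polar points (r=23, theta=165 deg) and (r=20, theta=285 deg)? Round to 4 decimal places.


d = sqrt(r1^2 + r2^2 - 2*r1*r2*cos(t2-t1))
d = sqrt(23^2 + 20^2 - 2*23*20*cos(285-165)) = 37.2693

37.2693


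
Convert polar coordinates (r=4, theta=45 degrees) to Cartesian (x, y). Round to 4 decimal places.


x = 4 * cos(45) = 2.8284
y = 4 * sin(45) = 2.8284

(2.8284, 2.8284)


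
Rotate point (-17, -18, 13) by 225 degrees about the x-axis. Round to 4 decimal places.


x' = -17
y' = -18*cos(225) - 13*sin(225) = 21.9203
z' = -18*sin(225) + 13*cos(225) = 3.5355

(-17, 21.9203, 3.5355)


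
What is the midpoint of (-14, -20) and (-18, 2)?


Midpoint = ((-14+-18)/2, (-20+2)/2) = (-16, -9)

(-16, -9)


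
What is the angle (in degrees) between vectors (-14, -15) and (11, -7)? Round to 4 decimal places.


dot = -14*11 + -15*-7 = -49
|u| = 20.5183, |v| = 13.0384
cos(angle) = -0.1832
angle = 100.5539 degrees

100.5539 degrees


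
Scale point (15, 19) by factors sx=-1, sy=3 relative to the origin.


Scaling: (x*sx, y*sy) = (15*-1, 19*3) = (-15, 57)

(-15, 57)


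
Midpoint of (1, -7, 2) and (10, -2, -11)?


Midpoint = ((1+10)/2, (-7+-2)/2, (2+-11)/2) = (5.5, -4.5, -4.5)

(5.5, -4.5, -4.5)


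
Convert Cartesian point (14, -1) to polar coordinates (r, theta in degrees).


r = sqrt(14^2 + (-1)^2) = 14.0357
theta = atan2(-1, 14) = 355.9144 degrees

r = 14.0357, theta = 355.9144 degrees


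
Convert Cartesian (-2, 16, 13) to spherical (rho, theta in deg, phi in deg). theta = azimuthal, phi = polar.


rho = sqrt((-2)^2 + 16^2 + 13^2) = 20.7123
theta = atan2(16, -2) = 97.125 deg
phi = acos(13/20.7123) = 51.1233 deg

rho = 20.7123, theta = 97.125 deg, phi = 51.1233 deg


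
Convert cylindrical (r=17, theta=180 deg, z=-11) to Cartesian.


x = 17 * cos(180) = -17
y = 17 * sin(180) = 0
z = -11

(-17, 0, -11)


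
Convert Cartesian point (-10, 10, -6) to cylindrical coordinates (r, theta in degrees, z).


r = sqrt((-10)^2 + 10^2) = 14.1421
theta = atan2(10, -10) = 135 deg
z = -6

r = 14.1421, theta = 135 deg, z = -6


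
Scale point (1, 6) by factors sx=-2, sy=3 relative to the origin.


Scaling: (x*sx, y*sy) = (1*-2, 6*3) = (-2, 18)

(-2, 18)


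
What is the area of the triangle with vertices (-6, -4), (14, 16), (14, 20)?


Area = |x1(y2-y3) + x2(y3-y1) + x3(y1-y2)| / 2
= |-6*(16-20) + 14*(20--4) + 14*(-4-16)| / 2
= 40

40


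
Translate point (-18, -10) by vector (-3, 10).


Translation: (x+dx, y+dy) = (-18+-3, -10+10) = (-21, 0)

(-21, 0)


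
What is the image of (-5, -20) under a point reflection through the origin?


Reflection through origin: (x, y) -> (-x, -y)
(-5, -20) -> (5, 20)

(5, 20)


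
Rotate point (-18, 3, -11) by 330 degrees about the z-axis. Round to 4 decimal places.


x' = -18*cos(330) - 3*sin(330) = -14.0885
y' = -18*sin(330) + 3*cos(330) = 11.5981
z' = -11

(-14.0885, 11.5981, -11)


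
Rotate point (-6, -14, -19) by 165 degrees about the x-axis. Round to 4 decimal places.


x' = -6
y' = -14*cos(165) - -19*sin(165) = 18.4405
z' = -14*sin(165) + -19*cos(165) = 14.7291

(-6, 18.4405, 14.7291)


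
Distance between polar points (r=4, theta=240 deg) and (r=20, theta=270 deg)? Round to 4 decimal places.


d = sqrt(r1^2 + r2^2 - 2*r1*r2*cos(t2-t1))
d = sqrt(4^2 + 20^2 - 2*4*20*cos(270-240)) = 16.6564

16.6564


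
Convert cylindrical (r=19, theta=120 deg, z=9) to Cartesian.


x = 19 * cos(120) = -9.5
y = 19 * sin(120) = 16.4545
z = 9

(-9.5, 16.4545, 9)


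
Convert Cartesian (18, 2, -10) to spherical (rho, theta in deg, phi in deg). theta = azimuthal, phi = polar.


rho = sqrt(18^2 + 2^2 + (-10)^2) = 20.6882
theta = atan2(2, 18) = 6.3402 deg
phi = acos(-10/20.6882) = 118.9056 deg

rho = 20.6882, theta = 6.3402 deg, phi = 118.9056 deg


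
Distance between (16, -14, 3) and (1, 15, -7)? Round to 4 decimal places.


d = sqrt((1-16)^2 + (15--14)^2 + (-7-3)^2) = 34.1467

34.1467


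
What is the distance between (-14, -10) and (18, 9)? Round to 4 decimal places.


d = sqrt((18--14)^2 + (9--10)^2) = 37.2156

37.2156


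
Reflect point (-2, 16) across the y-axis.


Reflection across y-axis: (x, y) -> (-x, y)
(-2, 16) -> (2, 16)

(2, 16)


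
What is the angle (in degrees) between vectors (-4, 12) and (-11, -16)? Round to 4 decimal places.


dot = -4*-11 + 12*-16 = -148
|u| = 12.6491, |v| = 19.4165
cos(angle) = -0.6026
angle = 127.0565 degrees

127.0565 degrees


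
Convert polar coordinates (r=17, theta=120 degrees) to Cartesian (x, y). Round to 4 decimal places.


x = 17 * cos(120) = -8.5
y = 17 * sin(120) = 14.7224

(-8.5, 14.7224)


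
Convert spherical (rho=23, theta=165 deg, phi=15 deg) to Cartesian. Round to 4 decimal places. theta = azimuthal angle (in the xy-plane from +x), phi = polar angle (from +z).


x = 23 * sin(15) * cos(165) = -5.75
y = 23 * sin(15) * sin(165) = 1.5407
z = 23 * cos(15) = 22.2163

(-5.75, 1.5407, 22.2163)


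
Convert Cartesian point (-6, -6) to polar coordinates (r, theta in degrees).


r = sqrt((-6)^2 + (-6)^2) = 8.4853
theta = atan2(-6, -6) = 225 degrees

r = 8.4853, theta = 225 degrees


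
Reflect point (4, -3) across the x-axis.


Reflection across x-axis: (x, y) -> (x, -y)
(4, -3) -> (4, 3)

(4, 3)


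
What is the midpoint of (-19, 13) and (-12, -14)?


Midpoint = ((-19+-12)/2, (13+-14)/2) = (-15.5, -0.5)

(-15.5, -0.5)


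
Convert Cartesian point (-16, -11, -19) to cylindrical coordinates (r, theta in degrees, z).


r = sqrt((-16)^2 + (-11)^2) = 19.4165
theta = atan2(-11, -16) = 214.5085 deg
z = -19

r = 19.4165, theta = 214.5085 deg, z = -19


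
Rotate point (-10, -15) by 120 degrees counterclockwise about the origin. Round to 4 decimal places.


x' = -10*cos(120) - -15*sin(120) = 17.9904
y' = -10*sin(120) + -15*cos(120) = -1.1603

(17.9904, -1.1603)


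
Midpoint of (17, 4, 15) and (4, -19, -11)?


Midpoint = ((17+4)/2, (4+-19)/2, (15+-11)/2) = (10.5, -7.5, 2)

(10.5, -7.5, 2)


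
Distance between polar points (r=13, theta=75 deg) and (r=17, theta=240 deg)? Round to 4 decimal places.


d = sqrt(r1^2 + r2^2 - 2*r1*r2*cos(t2-t1))
d = sqrt(13^2 + 17^2 - 2*13*17*cos(240-75)) = 29.7479

29.7479


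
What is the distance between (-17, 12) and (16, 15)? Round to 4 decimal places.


d = sqrt((16--17)^2 + (15-12)^2) = 33.1361

33.1361


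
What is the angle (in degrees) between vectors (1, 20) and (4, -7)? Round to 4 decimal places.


dot = 1*4 + 20*-7 = -136
|u| = 20.025, |v| = 8.0623
cos(angle) = -0.8424
angle = 147.3927 degrees

147.3927 degrees


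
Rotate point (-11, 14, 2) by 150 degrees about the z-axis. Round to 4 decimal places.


x' = -11*cos(150) - 14*sin(150) = 2.5263
y' = -11*sin(150) + 14*cos(150) = -17.6244
z' = 2

(2.5263, -17.6244, 2)


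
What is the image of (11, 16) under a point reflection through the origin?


Reflection through origin: (x, y) -> (-x, -y)
(11, 16) -> (-11, -16)

(-11, -16)


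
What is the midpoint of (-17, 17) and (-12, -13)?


Midpoint = ((-17+-12)/2, (17+-13)/2) = (-14.5, 2)

(-14.5, 2)


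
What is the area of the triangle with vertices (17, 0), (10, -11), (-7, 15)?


Area = |x1(y2-y3) + x2(y3-y1) + x3(y1-y2)| / 2
= |17*(-11-15) + 10*(15-0) + -7*(0--11)| / 2
= 184.5

184.5


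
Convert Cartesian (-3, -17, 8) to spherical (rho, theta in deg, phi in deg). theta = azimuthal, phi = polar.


rho = sqrt((-3)^2 + (-17)^2 + 8^2) = 19.0263
theta = atan2(-17, -3) = 259.992 deg
phi = acos(8/19.0263) = 65.1357 deg

rho = 19.0263, theta = 259.992 deg, phi = 65.1357 deg


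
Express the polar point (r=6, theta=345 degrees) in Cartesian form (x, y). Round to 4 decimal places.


x = 6 * cos(345) = 5.7956
y = 6 * sin(345) = -1.5529

(5.7956, -1.5529)


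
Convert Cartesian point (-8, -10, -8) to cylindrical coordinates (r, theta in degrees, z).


r = sqrt((-8)^2 + (-10)^2) = 12.8062
theta = atan2(-10, -8) = 231.3402 deg
z = -8

r = 12.8062, theta = 231.3402 deg, z = -8


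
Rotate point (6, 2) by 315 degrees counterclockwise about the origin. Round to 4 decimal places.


x' = 6*cos(315) - 2*sin(315) = 5.6569
y' = 6*sin(315) + 2*cos(315) = -2.8284

(5.6569, -2.8284)


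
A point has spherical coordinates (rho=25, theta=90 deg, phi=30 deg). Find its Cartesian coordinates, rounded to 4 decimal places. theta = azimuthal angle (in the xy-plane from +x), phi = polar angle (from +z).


x = 25 * sin(30) * cos(90) = 0
y = 25 * sin(30) * sin(90) = 12.5
z = 25 * cos(30) = 21.6506

(0, 12.5, 21.6506)


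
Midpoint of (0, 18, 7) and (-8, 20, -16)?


Midpoint = ((0+-8)/2, (18+20)/2, (7+-16)/2) = (-4, 19, -4.5)

(-4, 19, -4.5)


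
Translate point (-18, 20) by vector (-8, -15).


Translation: (x+dx, y+dy) = (-18+-8, 20+-15) = (-26, 5)

(-26, 5)


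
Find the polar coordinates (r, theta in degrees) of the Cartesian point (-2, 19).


r = sqrt((-2)^2 + 19^2) = 19.105
theta = atan2(19, -2) = 96.009 degrees

r = 19.105, theta = 96.009 degrees


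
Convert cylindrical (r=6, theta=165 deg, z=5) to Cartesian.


x = 6 * cos(165) = -5.7956
y = 6 * sin(165) = 1.5529
z = 5

(-5.7956, 1.5529, 5)


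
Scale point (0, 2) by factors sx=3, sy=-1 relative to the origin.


Scaling: (x*sx, y*sy) = (0*3, 2*-1) = (0, -2)

(0, -2)


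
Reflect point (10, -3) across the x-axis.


Reflection across x-axis: (x, y) -> (x, -y)
(10, -3) -> (10, 3)

(10, 3)


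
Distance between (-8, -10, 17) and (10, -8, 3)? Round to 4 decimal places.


d = sqrt((10--8)^2 + (-8--10)^2 + (3-17)^2) = 22.891

22.891


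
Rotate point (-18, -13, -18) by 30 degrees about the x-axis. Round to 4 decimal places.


x' = -18
y' = -13*cos(30) - -18*sin(30) = -2.2583
z' = -13*sin(30) + -18*cos(30) = -22.0885

(-18, -2.2583, -22.0885)


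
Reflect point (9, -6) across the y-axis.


Reflection across y-axis: (x, y) -> (-x, y)
(9, -6) -> (-9, -6)

(-9, -6)


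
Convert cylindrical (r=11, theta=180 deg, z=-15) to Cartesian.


x = 11 * cos(180) = -11
y = 11 * sin(180) = 0
z = -15

(-11, 0, -15)


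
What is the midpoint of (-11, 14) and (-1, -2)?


Midpoint = ((-11+-1)/2, (14+-2)/2) = (-6, 6)

(-6, 6)


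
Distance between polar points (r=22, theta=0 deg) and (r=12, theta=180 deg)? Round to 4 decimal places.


d = sqrt(r1^2 + r2^2 - 2*r1*r2*cos(t2-t1))
d = sqrt(22^2 + 12^2 - 2*22*12*cos(180-0)) = 34

34


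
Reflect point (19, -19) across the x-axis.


Reflection across x-axis: (x, y) -> (x, -y)
(19, -19) -> (19, 19)

(19, 19)


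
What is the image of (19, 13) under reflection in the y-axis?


Reflection across y-axis: (x, y) -> (-x, y)
(19, 13) -> (-19, 13)

(-19, 13)


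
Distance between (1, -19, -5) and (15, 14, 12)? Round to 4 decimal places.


d = sqrt((15-1)^2 + (14--19)^2 + (12--5)^2) = 39.6737

39.6737


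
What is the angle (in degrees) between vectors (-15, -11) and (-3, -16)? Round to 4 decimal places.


dot = -15*-3 + -11*-16 = 221
|u| = 18.6011, |v| = 16.2788
cos(angle) = 0.7298
angle = 43.1265 degrees

43.1265 degrees


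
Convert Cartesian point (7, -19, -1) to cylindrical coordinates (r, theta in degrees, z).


r = sqrt(7^2 + (-19)^2) = 20.2485
theta = atan2(-19, 7) = 290.2249 deg
z = -1

r = 20.2485, theta = 290.2249 deg, z = -1


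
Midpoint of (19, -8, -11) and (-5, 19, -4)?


Midpoint = ((19+-5)/2, (-8+19)/2, (-11+-4)/2) = (7, 5.5, -7.5)

(7, 5.5, -7.5)


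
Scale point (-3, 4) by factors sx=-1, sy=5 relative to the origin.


Scaling: (x*sx, y*sy) = (-3*-1, 4*5) = (3, 20)

(3, 20)


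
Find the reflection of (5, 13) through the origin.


Reflection through origin: (x, y) -> (-x, -y)
(5, 13) -> (-5, -13)

(-5, -13)


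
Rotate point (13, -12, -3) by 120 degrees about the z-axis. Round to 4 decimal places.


x' = 13*cos(120) - -12*sin(120) = 3.8923
y' = 13*sin(120) + -12*cos(120) = 17.2583
z' = -3

(3.8923, 17.2583, -3)


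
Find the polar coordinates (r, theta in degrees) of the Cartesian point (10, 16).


r = sqrt(10^2 + 16^2) = 18.868
theta = atan2(16, 10) = 57.9946 degrees

r = 18.868, theta = 57.9946 degrees


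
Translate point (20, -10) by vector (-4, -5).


Translation: (x+dx, y+dy) = (20+-4, -10+-5) = (16, -15)

(16, -15)


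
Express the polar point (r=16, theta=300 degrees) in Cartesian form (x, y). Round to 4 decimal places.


x = 16 * cos(300) = 8
y = 16 * sin(300) = -13.8564

(8, -13.8564)


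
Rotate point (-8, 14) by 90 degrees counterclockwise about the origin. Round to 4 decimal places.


x' = -8*cos(90) - 14*sin(90) = -14
y' = -8*sin(90) + 14*cos(90) = -8

(-14, -8)


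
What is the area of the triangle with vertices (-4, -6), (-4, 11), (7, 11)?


Area = |x1(y2-y3) + x2(y3-y1) + x3(y1-y2)| / 2
= |-4*(11-11) + -4*(11--6) + 7*(-6-11)| / 2
= 93.5

93.5


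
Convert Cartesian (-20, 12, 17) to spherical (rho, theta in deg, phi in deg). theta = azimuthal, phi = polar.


rho = sqrt((-20)^2 + 12^2 + 17^2) = 28.8617
theta = atan2(12, -20) = 149.0362 deg
phi = acos(17/28.8617) = 53.9129 deg

rho = 28.8617, theta = 149.0362 deg, phi = 53.9129 deg


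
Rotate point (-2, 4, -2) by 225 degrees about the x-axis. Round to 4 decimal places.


x' = -2
y' = 4*cos(225) - -2*sin(225) = -4.2426
z' = 4*sin(225) + -2*cos(225) = -1.4142

(-2, -4.2426, -1.4142)


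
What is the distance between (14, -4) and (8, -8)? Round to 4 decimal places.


d = sqrt((8-14)^2 + (-8--4)^2) = 7.2111

7.2111


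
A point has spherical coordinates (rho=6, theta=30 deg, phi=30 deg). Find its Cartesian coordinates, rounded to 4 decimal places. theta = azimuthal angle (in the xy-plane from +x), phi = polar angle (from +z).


x = 6 * sin(30) * cos(30) = 2.5981
y = 6 * sin(30) * sin(30) = 1.5
z = 6 * cos(30) = 5.1962

(2.5981, 1.5, 5.1962)


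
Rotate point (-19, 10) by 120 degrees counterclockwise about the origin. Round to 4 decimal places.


x' = -19*cos(120) - 10*sin(120) = 0.8397
y' = -19*sin(120) + 10*cos(120) = -21.4545

(0.8397, -21.4545)


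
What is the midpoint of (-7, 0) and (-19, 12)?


Midpoint = ((-7+-19)/2, (0+12)/2) = (-13, 6)

(-13, 6)


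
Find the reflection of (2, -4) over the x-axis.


Reflection across x-axis: (x, y) -> (x, -y)
(2, -4) -> (2, 4)

(2, 4)


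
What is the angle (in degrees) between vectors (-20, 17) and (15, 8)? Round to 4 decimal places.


dot = -20*15 + 17*8 = -164
|u| = 26.2488, |v| = 17
cos(angle) = -0.3675
angle = 111.563 degrees

111.563 degrees


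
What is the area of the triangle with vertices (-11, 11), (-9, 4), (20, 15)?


Area = |x1(y2-y3) + x2(y3-y1) + x3(y1-y2)| / 2
= |-11*(4-15) + -9*(15-11) + 20*(11-4)| / 2
= 112.5

112.5


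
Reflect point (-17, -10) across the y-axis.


Reflection across y-axis: (x, y) -> (-x, y)
(-17, -10) -> (17, -10)

(17, -10)


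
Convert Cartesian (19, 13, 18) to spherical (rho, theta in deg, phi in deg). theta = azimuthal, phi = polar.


rho = sqrt(19^2 + 13^2 + 18^2) = 29.2233
theta = atan2(13, 19) = 34.3803 deg
phi = acos(18/29.2233) = 51.9792 deg

rho = 29.2233, theta = 34.3803 deg, phi = 51.9792 deg


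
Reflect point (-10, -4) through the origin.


Reflection through origin: (x, y) -> (-x, -y)
(-10, -4) -> (10, 4)

(10, 4)


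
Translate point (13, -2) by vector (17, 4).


Translation: (x+dx, y+dy) = (13+17, -2+4) = (30, 2)

(30, 2)


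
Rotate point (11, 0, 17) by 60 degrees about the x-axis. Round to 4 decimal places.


x' = 11
y' = 0*cos(60) - 17*sin(60) = -14.7224
z' = 0*sin(60) + 17*cos(60) = 8.5

(11, -14.7224, 8.5)


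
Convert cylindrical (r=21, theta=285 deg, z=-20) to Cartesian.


x = 21 * cos(285) = 5.4352
y = 21 * sin(285) = -20.2844
z = -20

(5.4352, -20.2844, -20)


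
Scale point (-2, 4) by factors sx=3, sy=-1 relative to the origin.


Scaling: (x*sx, y*sy) = (-2*3, 4*-1) = (-6, -4)

(-6, -4)


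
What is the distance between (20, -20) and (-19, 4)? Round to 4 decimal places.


d = sqrt((-19-20)^2 + (4--20)^2) = 45.793

45.793


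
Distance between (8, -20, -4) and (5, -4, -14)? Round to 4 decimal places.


d = sqrt((5-8)^2 + (-4--20)^2 + (-14--4)^2) = 19.105

19.105


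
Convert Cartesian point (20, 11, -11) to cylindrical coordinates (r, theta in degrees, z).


r = sqrt(20^2 + 11^2) = 22.8254
theta = atan2(11, 20) = 28.8108 deg
z = -11

r = 22.8254, theta = 28.8108 deg, z = -11


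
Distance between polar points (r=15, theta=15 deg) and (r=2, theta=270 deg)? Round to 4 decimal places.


d = sqrt(r1^2 + r2^2 - 2*r1*r2*cos(t2-t1))
d = sqrt(15^2 + 2^2 - 2*15*2*cos(270-15)) = 15.6374

15.6374


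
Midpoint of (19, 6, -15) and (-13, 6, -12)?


Midpoint = ((19+-13)/2, (6+6)/2, (-15+-12)/2) = (3, 6, -13.5)

(3, 6, -13.5)


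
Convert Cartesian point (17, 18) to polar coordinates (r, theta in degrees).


r = sqrt(17^2 + 18^2) = 24.7588
theta = atan2(18, 17) = 46.6366 degrees

r = 24.7588, theta = 46.6366 degrees


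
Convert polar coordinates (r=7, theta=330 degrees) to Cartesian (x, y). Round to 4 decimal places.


x = 7 * cos(330) = 6.0622
y = 7 * sin(330) = -3.5

(6.0622, -3.5)


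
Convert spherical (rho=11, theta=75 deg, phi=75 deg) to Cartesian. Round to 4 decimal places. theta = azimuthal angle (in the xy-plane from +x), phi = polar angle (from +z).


x = 11 * sin(75) * cos(75) = 2.75
y = 11 * sin(75) * sin(75) = 10.2631
z = 11 * cos(75) = 2.847

(2.75, 10.2631, 2.847)


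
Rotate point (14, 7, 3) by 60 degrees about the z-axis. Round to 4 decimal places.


x' = 14*cos(60) - 7*sin(60) = 0.9378
y' = 14*sin(60) + 7*cos(60) = 15.6244
z' = 3

(0.9378, 15.6244, 3)


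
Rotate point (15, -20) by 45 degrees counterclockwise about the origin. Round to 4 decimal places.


x' = 15*cos(45) - -20*sin(45) = 24.7487
y' = 15*sin(45) + -20*cos(45) = -3.5355

(24.7487, -3.5355)


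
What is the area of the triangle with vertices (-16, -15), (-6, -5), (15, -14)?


Area = |x1(y2-y3) + x2(y3-y1) + x3(y1-y2)| / 2
= |-16*(-5--14) + -6*(-14--15) + 15*(-15--5)| / 2
= 150

150


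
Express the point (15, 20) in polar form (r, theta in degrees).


r = sqrt(15^2 + 20^2) = 25
theta = atan2(20, 15) = 53.1301 degrees

r = 25, theta = 53.1301 degrees


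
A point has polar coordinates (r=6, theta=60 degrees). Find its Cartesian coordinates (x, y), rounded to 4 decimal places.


x = 6 * cos(60) = 3
y = 6 * sin(60) = 5.1962

(3, 5.1962)


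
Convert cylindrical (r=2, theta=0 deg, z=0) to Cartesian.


x = 2 * cos(0) = 2
y = 2 * sin(0) = 0
z = 0

(2, 0, 0)


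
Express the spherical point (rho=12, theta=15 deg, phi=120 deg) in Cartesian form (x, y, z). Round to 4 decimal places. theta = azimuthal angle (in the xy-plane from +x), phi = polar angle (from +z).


x = 12 * sin(120) * cos(15) = 10.0382
y = 12 * sin(120) * sin(15) = 2.6897
z = 12 * cos(120) = -6

(10.0382, 2.6897, -6)


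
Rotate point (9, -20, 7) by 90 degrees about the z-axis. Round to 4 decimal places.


x' = 9*cos(90) - -20*sin(90) = 20
y' = 9*sin(90) + -20*cos(90) = 9
z' = 7

(20, 9, 7)


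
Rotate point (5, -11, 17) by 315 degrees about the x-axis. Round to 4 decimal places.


x' = 5
y' = -11*cos(315) - 17*sin(315) = 4.2426
z' = -11*sin(315) + 17*cos(315) = 19.799

(5, 4.2426, 19.799)


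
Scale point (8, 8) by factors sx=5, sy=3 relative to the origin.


Scaling: (x*sx, y*sy) = (8*5, 8*3) = (40, 24)

(40, 24)


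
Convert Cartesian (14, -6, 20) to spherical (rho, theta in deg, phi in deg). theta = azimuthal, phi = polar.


rho = sqrt(14^2 + (-6)^2 + 20^2) = 25.1396
theta = atan2(-6, 14) = 336.8014 deg
phi = acos(20/25.1396) = 37.2921 deg

rho = 25.1396, theta = 336.8014 deg, phi = 37.2921 deg


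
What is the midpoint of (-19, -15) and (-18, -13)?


Midpoint = ((-19+-18)/2, (-15+-13)/2) = (-18.5, -14)

(-18.5, -14)


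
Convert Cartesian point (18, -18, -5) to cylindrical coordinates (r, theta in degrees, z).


r = sqrt(18^2 + (-18)^2) = 25.4558
theta = atan2(-18, 18) = 315 deg
z = -5

r = 25.4558, theta = 315 deg, z = -5


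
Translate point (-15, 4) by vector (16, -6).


Translation: (x+dx, y+dy) = (-15+16, 4+-6) = (1, -2)

(1, -2)


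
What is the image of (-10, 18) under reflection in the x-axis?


Reflection across x-axis: (x, y) -> (x, -y)
(-10, 18) -> (-10, -18)

(-10, -18)


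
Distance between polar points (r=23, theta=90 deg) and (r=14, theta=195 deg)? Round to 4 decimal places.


d = sqrt(r1^2 + r2^2 - 2*r1*r2*cos(t2-t1))
d = sqrt(23^2 + 14^2 - 2*23*14*cos(195-90)) = 29.861

29.861


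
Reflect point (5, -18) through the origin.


Reflection through origin: (x, y) -> (-x, -y)
(5, -18) -> (-5, 18)

(-5, 18)


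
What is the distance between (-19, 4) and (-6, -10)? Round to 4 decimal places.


d = sqrt((-6--19)^2 + (-10-4)^2) = 19.105

19.105


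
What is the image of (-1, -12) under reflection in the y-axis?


Reflection across y-axis: (x, y) -> (-x, y)
(-1, -12) -> (1, -12)

(1, -12)


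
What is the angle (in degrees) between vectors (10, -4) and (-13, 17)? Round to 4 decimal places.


dot = 10*-13 + -4*17 = -198
|u| = 10.7703, |v| = 21.4009
cos(angle) = -0.859
angle = 149.2068 degrees

149.2068 degrees


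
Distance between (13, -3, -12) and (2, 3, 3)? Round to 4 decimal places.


d = sqrt((2-13)^2 + (3--3)^2 + (3--12)^2) = 19.5448

19.5448


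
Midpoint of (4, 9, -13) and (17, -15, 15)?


Midpoint = ((4+17)/2, (9+-15)/2, (-13+15)/2) = (10.5, -3, 1)

(10.5, -3, 1)


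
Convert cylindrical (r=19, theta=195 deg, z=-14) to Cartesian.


x = 19 * cos(195) = -18.3526
y = 19 * sin(195) = -4.9176
z = -14

(-18.3526, -4.9176, -14)


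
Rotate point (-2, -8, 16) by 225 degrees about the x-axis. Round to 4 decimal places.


x' = -2
y' = -8*cos(225) - 16*sin(225) = 16.9706
z' = -8*sin(225) + 16*cos(225) = -5.6569

(-2, 16.9706, -5.6569)


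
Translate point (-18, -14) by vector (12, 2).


Translation: (x+dx, y+dy) = (-18+12, -14+2) = (-6, -12)

(-6, -12)


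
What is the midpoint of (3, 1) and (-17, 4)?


Midpoint = ((3+-17)/2, (1+4)/2) = (-7, 2.5)

(-7, 2.5)


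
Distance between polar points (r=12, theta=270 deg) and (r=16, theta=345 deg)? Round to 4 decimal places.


d = sqrt(r1^2 + r2^2 - 2*r1*r2*cos(t2-t1))
d = sqrt(12^2 + 16^2 - 2*12*16*cos(345-270)) = 17.3382

17.3382


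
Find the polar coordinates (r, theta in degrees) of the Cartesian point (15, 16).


r = sqrt(15^2 + 16^2) = 21.9317
theta = atan2(16, 15) = 46.8476 degrees

r = 21.9317, theta = 46.8476 degrees


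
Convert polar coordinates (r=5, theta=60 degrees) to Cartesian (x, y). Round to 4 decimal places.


x = 5 * cos(60) = 2.5
y = 5 * sin(60) = 4.3301

(2.5, 4.3301)


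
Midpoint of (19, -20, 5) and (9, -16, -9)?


Midpoint = ((19+9)/2, (-20+-16)/2, (5+-9)/2) = (14, -18, -2)

(14, -18, -2)


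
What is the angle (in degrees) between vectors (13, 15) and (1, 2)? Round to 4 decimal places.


dot = 13*1 + 15*2 = 43
|u| = 19.8494, |v| = 2.2361
cos(angle) = 0.9688
angle = 14.3493 degrees

14.3493 degrees


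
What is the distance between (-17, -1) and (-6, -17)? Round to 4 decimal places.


d = sqrt((-6--17)^2 + (-17--1)^2) = 19.4165

19.4165


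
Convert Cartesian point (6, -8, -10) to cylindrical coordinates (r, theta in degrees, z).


r = sqrt(6^2 + (-8)^2) = 10
theta = atan2(-8, 6) = 306.8699 deg
z = -10

r = 10, theta = 306.8699 deg, z = -10


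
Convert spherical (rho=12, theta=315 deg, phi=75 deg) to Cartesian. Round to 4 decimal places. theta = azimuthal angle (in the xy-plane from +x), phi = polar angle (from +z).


x = 12 * sin(75) * cos(315) = 8.1962
y = 12 * sin(75) * sin(315) = -8.1962
z = 12 * cos(75) = 3.1058

(8.1962, -8.1962, 3.1058)


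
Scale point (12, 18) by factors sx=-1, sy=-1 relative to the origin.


Scaling: (x*sx, y*sy) = (12*-1, 18*-1) = (-12, -18)

(-12, -18)


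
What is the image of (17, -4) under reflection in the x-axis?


Reflection across x-axis: (x, y) -> (x, -y)
(17, -4) -> (17, 4)

(17, 4)


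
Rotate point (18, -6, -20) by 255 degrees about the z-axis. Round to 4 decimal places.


x' = 18*cos(255) - -6*sin(255) = -10.4543
y' = 18*sin(255) + -6*cos(255) = -15.8338
z' = -20

(-10.4543, -15.8338, -20)


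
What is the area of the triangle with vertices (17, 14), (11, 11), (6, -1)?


Area = |x1(y2-y3) + x2(y3-y1) + x3(y1-y2)| / 2
= |17*(11--1) + 11*(-1-14) + 6*(14-11)| / 2
= 28.5

28.5


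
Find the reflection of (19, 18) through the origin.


Reflection through origin: (x, y) -> (-x, -y)
(19, 18) -> (-19, -18)

(-19, -18)


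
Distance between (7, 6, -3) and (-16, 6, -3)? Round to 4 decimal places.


d = sqrt((-16-7)^2 + (6-6)^2 + (-3--3)^2) = 23

23


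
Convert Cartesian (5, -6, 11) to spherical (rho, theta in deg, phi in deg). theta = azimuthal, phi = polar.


rho = sqrt(5^2 + (-6)^2 + 11^2) = 13.4907
theta = atan2(-6, 5) = 309.8056 deg
phi = acos(11/13.4907) = 35.3756 deg

rho = 13.4907, theta = 309.8056 deg, phi = 35.3756 deg


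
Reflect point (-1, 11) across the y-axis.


Reflection across y-axis: (x, y) -> (-x, y)
(-1, 11) -> (1, 11)

(1, 11)


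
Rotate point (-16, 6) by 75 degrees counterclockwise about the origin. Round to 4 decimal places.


x' = -16*cos(75) - 6*sin(75) = -9.9367
y' = -16*sin(75) + 6*cos(75) = -13.9019

(-9.9367, -13.9019)


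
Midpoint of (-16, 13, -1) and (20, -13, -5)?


Midpoint = ((-16+20)/2, (13+-13)/2, (-1+-5)/2) = (2, 0, -3)

(2, 0, -3)


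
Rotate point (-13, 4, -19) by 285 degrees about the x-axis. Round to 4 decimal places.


x' = -13
y' = 4*cos(285) - -19*sin(285) = -17.3173
z' = 4*sin(285) + -19*cos(285) = -8.7813

(-13, -17.3173, -8.7813)


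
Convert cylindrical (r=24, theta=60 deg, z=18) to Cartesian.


x = 24 * cos(60) = 12
y = 24 * sin(60) = 20.7846
z = 18

(12, 20.7846, 18)


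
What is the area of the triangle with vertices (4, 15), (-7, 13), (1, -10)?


Area = |x1(y2-y3) + x2(y3-y1) + x3(y1-y2)| / 2
= |4*(13--10) + -7*(-10-15) + 1*(15-13)| / 2
= 134.5

134.5


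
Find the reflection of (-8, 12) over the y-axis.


Reflection across y-axis: (x, y) -> (-x, y)
(-8, 12) -> (8, 12)

(8, 12)


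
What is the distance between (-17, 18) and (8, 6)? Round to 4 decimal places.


d = sqrt((8--17)^2 + (6-18)^2) = 27.7308

27.7308


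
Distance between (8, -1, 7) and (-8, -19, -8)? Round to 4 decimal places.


d = sqrt((-8-8)^2 + (-19--1)^2 + (-8-7)^2) = 28.3725

28.3725


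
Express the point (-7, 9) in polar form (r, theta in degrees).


r = sqrt((-7)^2 + 9^2) = 11.4018
theta = atan2(9, -7) = 127.875 degrees

r = 11.4018, theta = 127.875 degrees


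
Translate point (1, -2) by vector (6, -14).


Translation: (x+dx, y+dy) = (1+6, -2+-14) = (7, -16)

(7, -16)


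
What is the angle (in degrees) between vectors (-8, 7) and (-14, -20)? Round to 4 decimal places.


dot = -8*-14 + 7*-20 = -28
|u| = 10.6301, |v| = 24.4131
cos(angle) = -0.1079
angle = 96.1939 degrees

96.1939 degrees


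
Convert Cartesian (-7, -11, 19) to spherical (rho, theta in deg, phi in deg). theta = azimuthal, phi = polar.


rho = sqrt((-7)^2 + (-11)^2 + 19^2) = 23.0434
theta = atan2(-11, -7) = 237.5288 deg
phi = acos(19/23.0434) = 34.4592 deg

rho = 23.0434, theta = 237.5288 deg, phi = 34.4592 deg


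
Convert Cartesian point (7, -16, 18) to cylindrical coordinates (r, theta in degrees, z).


r = sqrt(7^2 + (-16)^2) = 17.4642
theta = atan2(-16, 7) = 293.6294 deg
z = 18

r = 17.4642, theta = 293.6294 deg, z = 18


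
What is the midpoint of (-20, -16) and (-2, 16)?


Midpoint = ((-20+-2)/2, (-16+16)/2) = (-11, 0)

(-11, 0)


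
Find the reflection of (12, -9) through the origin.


Reflection through origin: (x, y) -> (-x, -y)
(12, -9) -> (-12, 9)

(-12, 9)


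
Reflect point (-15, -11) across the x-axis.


Reflection across x-axis: (x, y) -> (x, -y)
(-15, -11) -> (-15, 11)

(-15, 11)


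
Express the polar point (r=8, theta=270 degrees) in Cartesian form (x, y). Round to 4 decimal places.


x = 8 * cos(270) = 0
y = 8 * sin(270) = -8

(0, -8)
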